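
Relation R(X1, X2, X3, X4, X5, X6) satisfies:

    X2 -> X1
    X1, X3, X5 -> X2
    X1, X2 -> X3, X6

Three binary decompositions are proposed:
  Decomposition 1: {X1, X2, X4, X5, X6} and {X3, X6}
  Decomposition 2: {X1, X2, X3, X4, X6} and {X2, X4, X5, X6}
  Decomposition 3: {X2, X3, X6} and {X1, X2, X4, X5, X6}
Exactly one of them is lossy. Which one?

Decomposition 1

Decomposition 1: common = {X6}, closure = {X6} → lossy.
Decomposition 2: common = {X2, X4, X6}, closure = {X1, X2, X3, X4, X6} → lossless.
Decomposition 3: common = {X2, X6}, closure = {X1, X2, X3, X6} → lossless.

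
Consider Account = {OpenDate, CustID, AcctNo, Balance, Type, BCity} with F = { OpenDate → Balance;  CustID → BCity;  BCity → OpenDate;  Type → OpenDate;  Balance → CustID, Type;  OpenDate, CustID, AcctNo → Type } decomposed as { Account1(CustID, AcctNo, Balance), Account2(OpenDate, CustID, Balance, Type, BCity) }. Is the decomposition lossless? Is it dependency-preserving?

lossless and dependency-preserving

Lossless test: (CustID, Balance)⁺ = {OpenDate, CustID, Balance, Type, BCity}, which contains all of one fragment — lossless.
Dependency preservation: OpenDate, CustID, AcctNo → Type is not contained in any single fragment, but the restricted closure of its left-hand side across the fragments still reaches the right-hand side; the remaining FDs each lie inside some fragment. All dependencies are preserved.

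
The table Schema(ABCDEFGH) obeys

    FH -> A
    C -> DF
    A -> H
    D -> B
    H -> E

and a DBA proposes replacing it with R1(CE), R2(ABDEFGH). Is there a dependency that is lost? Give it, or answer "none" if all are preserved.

Check C → DF: no single fragment contains all of {CDF}, and the restricted closure of {C} across the fragments never reaches {DF}.
FH → A is preserved.
A → H is preserved.
D → B is preserved.
H → E is preserved.

C -> DF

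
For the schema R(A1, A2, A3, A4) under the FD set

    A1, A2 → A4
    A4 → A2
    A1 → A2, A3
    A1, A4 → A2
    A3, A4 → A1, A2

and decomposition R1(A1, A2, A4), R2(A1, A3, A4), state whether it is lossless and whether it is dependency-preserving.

lossless and dependency-preserving

Lossless test: (A1, A4)⁺ = {A1, A2, A3, A4}, which contains all of one fragment — lossless.
Dependency preservation: A1 → A2, A3; A3, A4 → A1, A2 are not contained in any single fragment, but the restricted closure of each left-hand side across the fragments still reaches the right-hand side; the remaining FDs each lie inside some fragment. All dependencies are preserved.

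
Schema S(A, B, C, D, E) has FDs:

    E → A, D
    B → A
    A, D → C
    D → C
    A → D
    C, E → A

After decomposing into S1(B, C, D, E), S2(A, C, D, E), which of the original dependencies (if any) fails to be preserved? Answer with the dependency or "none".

Check B → A: no single fragment contains all of {A, B}, and the restricted closure of {B} across the fragments never reaches {A}.
E → A, D is preserved.
A, D → C is preserved.
D → C is preserved.
A → D is preserved.
C, E → A is preserved.

B → A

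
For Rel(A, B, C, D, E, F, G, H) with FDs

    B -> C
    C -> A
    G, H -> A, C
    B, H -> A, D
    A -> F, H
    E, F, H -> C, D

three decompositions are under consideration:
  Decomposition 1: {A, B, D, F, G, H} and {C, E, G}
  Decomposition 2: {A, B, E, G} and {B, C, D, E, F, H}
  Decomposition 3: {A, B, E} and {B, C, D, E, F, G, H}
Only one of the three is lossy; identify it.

Decomposition 1: common = {G}, closure = {G} → lossy.
Decomposition 2: common = {B, E}, closure = {A, B, C, D, E, F, H} → lossless.
Decomposition 3: common = {B, E}, closure = {A, B, C, D, E, F, H} → lossless.

Decomposition 1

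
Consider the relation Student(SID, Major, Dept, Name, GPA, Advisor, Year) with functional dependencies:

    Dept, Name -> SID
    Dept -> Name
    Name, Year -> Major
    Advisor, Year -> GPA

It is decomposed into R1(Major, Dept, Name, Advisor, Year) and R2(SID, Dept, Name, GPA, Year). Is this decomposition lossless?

Common attributes: R1 ∩ R2 = {Dept, Name, Year}.
Closure of {Dept, Name, Year}: Dept, Name → SID applies, adding SID; Name, Year → Major applies, adding Major. So (Dept, Name, Year)⁺ = {SID, Major, Dept, Name, Year}.
The closure contains neither all of R1 = {Major, Dept, Name, Advisor, Year} nor all of R2 = {SID, Dept, Name, GPA, Year}, so the common attributes are not a superkey of either fragment. The join is lossy.

No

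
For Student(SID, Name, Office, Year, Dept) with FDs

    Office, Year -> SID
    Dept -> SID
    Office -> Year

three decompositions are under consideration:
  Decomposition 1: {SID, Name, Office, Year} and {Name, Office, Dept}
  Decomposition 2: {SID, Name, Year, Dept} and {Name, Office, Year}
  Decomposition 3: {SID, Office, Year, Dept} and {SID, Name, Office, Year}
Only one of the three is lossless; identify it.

Decomposition 1: common = {Name, Office}, closure = {SID, Name, Office, Year} → lossless.
Decomposition 2: common = {Name, Year}, closure = {Name, Year} → lossy.
Decomposition 3: common = {SID, Office, Year}, closure = {SID, Office, Year} → lossy.

Decomposition 1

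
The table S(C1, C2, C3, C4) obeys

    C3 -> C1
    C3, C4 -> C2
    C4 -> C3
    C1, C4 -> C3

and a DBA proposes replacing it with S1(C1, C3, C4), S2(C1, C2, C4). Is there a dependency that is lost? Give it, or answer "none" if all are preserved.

none

C3 → C1 lies within S1.
C3, C4 → C2: restricted closure across fragments reaches C2.
C4 → C3 lies within S1.
C1, C4 → C3 lies within S1.
Every dependency is enforceable on the fragments, so the decomposition is dependency-preserving.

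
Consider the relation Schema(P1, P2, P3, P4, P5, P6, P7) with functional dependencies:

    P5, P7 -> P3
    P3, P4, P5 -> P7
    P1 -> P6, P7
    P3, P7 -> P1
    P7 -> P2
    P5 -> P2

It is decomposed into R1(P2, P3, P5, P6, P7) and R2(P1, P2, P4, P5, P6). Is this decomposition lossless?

Common attributes: R1 ∩ R2 = {P2, P5, P6}.
No dependency enlarges {P2, P5, P6}, so (P2, P5, P6)⁺ = {P2, P5, P6}.
The closure contains neither all of R1 = {P2, P3, P5, P6, P7} nor all of R2 = {P1, P2, P4, P5, P6}, so the common attributes are not a superkey of either fragment. The join is lossy.

No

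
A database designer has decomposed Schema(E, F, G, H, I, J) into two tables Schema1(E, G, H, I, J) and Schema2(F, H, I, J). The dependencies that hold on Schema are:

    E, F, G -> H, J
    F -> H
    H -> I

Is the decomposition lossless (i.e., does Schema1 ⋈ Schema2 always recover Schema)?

Common attributes: Schema1 ∩ Schema2 = {H, I, J}.
No dependency enlarges {H, I, J}, so (H, I, J)⁺ = {H, I, J}.
The closure contains neither all of Schema1 = {E, G, H, I, J} nor all of Schema2 = {F, H, I, J}, so the common attributes are not a superkey of either fragment. The join is lossy.

No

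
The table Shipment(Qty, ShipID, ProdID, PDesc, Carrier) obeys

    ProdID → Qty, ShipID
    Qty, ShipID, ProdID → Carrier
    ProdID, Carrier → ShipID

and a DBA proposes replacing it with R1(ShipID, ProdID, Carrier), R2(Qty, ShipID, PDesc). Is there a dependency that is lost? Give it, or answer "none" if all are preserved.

Check ProdID → Qty, ShipID: no single fragment contains all of {Qty, ShipID, ProdID}, and the restricted closure of {ProdID} across the fragments never reaches {Qty, ShipID}.
Qty, ShipID, ProdID → Carrier is preserved.
ProdID, Carrier → ShipID is preserved.

ProdID → Qty, ShipID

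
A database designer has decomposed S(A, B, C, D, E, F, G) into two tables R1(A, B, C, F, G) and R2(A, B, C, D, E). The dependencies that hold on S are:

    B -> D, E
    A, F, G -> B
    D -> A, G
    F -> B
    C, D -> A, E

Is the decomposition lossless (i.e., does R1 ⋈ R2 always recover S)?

Common attributes: R1 ∩ R2 = {A, B, C}.
Closure of {A, B, C}: B → D, E applies, adding D, E; D → A, G applies, adding G. So (A, B, C)⁺ = {A, B, C, D, E, G}.
This closure contains every attribute of R2, so R1 ∩ R2 → R2. The join is lossless.

Yes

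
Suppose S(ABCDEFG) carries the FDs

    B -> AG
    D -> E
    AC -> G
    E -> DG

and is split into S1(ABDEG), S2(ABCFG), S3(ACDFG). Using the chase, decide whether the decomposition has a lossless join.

No

Chase test. Columns are ABCDEFG; row i has aⱼ where attribute j ∈ Si, else bᵢⱼ.
Initial tableau (one row per fragment):
  row 1: a1 a2 b13 a4 a5 b16 a7
  row 2: a1 a2 a3 b24 b25 a6 a7
  row 3: a1 b32 a3 a4 b35 a6 a7
Rows 1 and 3 agree on D; apply D→E and equate their E entries.
No row becomes fully distinguished — the join is lossy.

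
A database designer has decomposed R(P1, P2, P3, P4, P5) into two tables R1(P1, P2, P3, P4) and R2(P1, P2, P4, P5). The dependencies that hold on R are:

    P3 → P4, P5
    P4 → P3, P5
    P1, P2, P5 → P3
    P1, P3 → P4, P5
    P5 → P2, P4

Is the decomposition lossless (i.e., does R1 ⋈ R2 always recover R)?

Yes

Common attributes: R1 ∩ R2 = {P1, P2, P4}.
Closure of {P1, P2, P4}: P4 → P3, P5 applies, adding P3, P5. So (P1, P2, P4)⁺ = {P1, P2, P3, P4, P5}.
This closure contains every attribute of R1, so R1 ∩ R2 → R1. The join is lossless.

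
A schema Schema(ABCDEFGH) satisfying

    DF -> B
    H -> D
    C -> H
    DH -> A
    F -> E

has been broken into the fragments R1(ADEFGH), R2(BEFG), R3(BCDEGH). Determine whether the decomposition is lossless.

Chase test. Columns are ABCDEFGH; row i has aⱼ where attribute j ∈ Ri, else bᵢⱼ.
Initial tableau (one row per fragment):
  row 1: a1 b12 b13 a4 a5 a6 a7 a8
  row 2: b21 a2 b23 b24 a5 a6 a7 b28
  row 3: b31 a2 a3 a4 a5 b36 a7 a8
Rows 1 and 3 agree on DH; apply DH→A and equate their A entries.
No row becomes fully distinguished — the join is lossy.

No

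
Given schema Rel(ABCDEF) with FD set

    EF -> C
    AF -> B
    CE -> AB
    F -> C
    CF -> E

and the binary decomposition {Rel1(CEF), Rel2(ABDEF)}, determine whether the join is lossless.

Yes

Common attributes: Rel1 ∩ Rel2 = {EF}.
Closure of {EF}: EF → C applies, adding C; CE → AB applies, adding AB. So (EF)⁺ = {ABCEF}.
This closure contains every attribute of Rel1, so Rel1 ∩ Rel2 → Rel1. The join is lossless.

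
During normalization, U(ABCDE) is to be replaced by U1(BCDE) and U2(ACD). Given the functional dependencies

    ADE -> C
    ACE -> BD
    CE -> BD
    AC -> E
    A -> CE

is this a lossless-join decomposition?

No

Common attributes: U1 ∩ U2 = {CD}.
No dependency enlarges {CD}, so (CD)⁺ = {CD}.
The closure contains neither all of U1 = {BCDE} nor all of U2 = {ACD}, so the common attributes are not a superkey of either fragment. The join is lossy.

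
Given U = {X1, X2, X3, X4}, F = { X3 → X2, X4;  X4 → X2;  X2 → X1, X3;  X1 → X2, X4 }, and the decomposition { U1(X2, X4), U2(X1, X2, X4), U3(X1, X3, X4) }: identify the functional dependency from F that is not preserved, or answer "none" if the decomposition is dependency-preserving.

X3 → X2, X4: restricted closure across fragments reaches X2, X4.
X4 → X2 lies within U1.
X2 → X1, X3: restricted closure across fragments reaches X1, X3.
X1 → X2, X4 lies within U2.
Every dependency is enforceable on the fragments, so the decomposition is dependency-preserving.

none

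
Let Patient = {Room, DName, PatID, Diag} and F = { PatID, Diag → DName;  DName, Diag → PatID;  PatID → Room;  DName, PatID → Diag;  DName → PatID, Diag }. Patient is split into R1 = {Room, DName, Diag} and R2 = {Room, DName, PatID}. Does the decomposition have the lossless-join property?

Common attributes: R1 ∩ R2 = {Room, DName}.
Closure of {Room, DName}: DName → PatID, Diag applies, adding PatID, Diag. So (Room, DName)⁺ = {Room, DName, PatID, Diag}.
This closure contains every attribute of R1, so R1 ∩ R2 → R1. The join is lossless.

Yes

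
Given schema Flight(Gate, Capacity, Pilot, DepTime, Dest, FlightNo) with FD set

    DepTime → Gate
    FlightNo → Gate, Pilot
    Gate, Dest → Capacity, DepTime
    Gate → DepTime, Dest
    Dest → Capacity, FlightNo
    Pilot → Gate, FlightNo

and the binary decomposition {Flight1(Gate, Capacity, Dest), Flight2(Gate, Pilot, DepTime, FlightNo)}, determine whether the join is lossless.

Yes

Common attributes: Flight1 ∩ Flight2 = {Gate}.
Closure of {Gate}: Gate → DepTime, Dest applies, adding DepTime, Dest; Dest → Capacity, FlightNo applies, adding Capacity, FlightNo; FlightNo → Gate, Pilot applies, adding Pilot. So (Gate)⁺ = {Gate, Capacity, Pilot, DepTime, Dest, FlightNo}.
This closure contains every attribute of Flight1, so Flight1 ∩ Flight2 → Flight1. The join is lossless.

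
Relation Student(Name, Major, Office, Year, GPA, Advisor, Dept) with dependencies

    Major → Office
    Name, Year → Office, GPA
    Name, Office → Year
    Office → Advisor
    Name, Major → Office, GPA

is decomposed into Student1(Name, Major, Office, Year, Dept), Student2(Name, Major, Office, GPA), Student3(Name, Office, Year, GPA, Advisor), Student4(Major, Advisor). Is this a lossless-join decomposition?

Yes

Chase test. Columns are Name, Major, Office, Year, GPA, Advisor, Dept; row i has aⱼ where attribute j ∈ Studenti, else bᵢⱼ.
Initial tableau (one row per fragment):
  row 1: a1 a2 a3 a4 b15 b16 a7
  row 2: a1 a2 a3 b24 a5 b26 b27
  row 3: a1 b32 a3 a4 a5 a6 b37
  row 4: b41 a2 b43 b44 b45 a6 b47
Rows 1 and 4 agree on Major; apply Major→Office and equate their Office entries.
Rows 1 and 3 agree on Name, Year; apply Name, Year→Office, GPA and equate their Office, GPA entries.
Rows 1 and 2 agree on Name, Office; apply Name, Office→Year and equate their Year entries.
Rows 1 and 2 agree on Office; apply Office→Advisor and equate their Advisor entries.
Rows 1 and 3 agree on Office; apply Office→Advisor and equate their Advisor entries.
Row 1 is now all distinguished symbols — the join is lossless.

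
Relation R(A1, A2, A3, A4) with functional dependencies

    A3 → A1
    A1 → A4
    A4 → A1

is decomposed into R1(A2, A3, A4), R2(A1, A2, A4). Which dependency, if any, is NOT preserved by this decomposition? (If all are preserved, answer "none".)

none

A3 → A1: restricted closure across fragments reaches A1.
A1 → A4 lies within R2.
A4 → A1 lies within R2.
Every dependency is enforceable on the fragments, so the decomposition is dependency-preserving.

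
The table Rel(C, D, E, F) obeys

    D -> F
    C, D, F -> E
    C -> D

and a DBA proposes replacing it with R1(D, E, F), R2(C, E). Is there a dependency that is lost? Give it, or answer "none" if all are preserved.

Check C → D: no single fragment contains all of {C, D}, and the restricted closure of {C} across the fragments never reaches {D}.
D → F is preserved.
C, D, F → E is preserved.

C -> D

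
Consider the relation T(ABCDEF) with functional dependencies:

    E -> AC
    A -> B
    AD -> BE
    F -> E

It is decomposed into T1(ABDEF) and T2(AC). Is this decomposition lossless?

Common attributes: T1 ∩ T2 = {A}.
Closure of {A}: A → B applies, adding B. So (A)⁺ = {AB}.
The closure contains neither all of T1 = {ABDEF} nor all of T2 = {AC}, so the common attributes are not a superkey of either fragment. The join is lossy.

No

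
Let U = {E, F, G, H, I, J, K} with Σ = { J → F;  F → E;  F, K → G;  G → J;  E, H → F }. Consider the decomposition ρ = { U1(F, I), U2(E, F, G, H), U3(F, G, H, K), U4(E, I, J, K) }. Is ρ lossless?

Chase test. Columns are E, F, G, H, I, J, K; row i has aⱼ where attribute j ∈ Ui, else bᵢⱼ.
Initial tableau (one row per fragment):
  row 1: b11 a2 b13 b14 a5 b16 b17
  row 2: a1 a2 a3 a4 b25 b26 b27
  row 3: b31 a2 a3 a4 b35 b36 a7
  row 4: a1 b42 b43 b44 a5 a6 a7
Rows 1 and 2 agree on F; apply F→E and equate their E entries.
Rows 1 and 3 agree on F; apply F→E and equate their E entries.
Rows 2 and 3 agree on G; apply G→J and equate their J entries.
No row becomes fully distinguished — the join is lossy.

No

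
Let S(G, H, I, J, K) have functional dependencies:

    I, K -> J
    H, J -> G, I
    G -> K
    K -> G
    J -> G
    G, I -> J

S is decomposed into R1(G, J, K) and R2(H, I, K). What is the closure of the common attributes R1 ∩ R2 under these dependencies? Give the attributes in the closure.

G, K

R1 ∩ R2 = {K}.
K → G applies, adding G
Closure: {G, K}.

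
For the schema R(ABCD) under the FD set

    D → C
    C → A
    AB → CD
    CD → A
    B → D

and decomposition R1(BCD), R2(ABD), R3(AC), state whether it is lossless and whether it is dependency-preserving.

Lossless test (chase): Rows 1 and 2 agree on D; apply D→C and equate their C entries. Rows 1 and 2 agree on C; apply C→A and equate their A entries. Row 1 is now all distinguished symbols — the join is lossless.
Dependency preservation: AB → CD; CD → A are not contained in any single fragment, but the restricted closure of each left-hand side across the fragments still reaches the right-hand side; the remaining FDs each lie inside some fragment. All dependencies are preserved.

lossless and dependency-preserving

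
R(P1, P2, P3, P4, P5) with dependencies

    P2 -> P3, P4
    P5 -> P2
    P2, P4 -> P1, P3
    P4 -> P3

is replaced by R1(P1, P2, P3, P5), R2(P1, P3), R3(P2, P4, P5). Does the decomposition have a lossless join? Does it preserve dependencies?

lossless but not dependency-preserving

Lossless test (chase): Rows 1 and 3 agree on P2; apply P2→P3, P4 and equate their P3, P4 entries. Rows 1 and 3 agree on P2, P4; apply P2, P4→P1, P3 and equate their P1, P3 entries. Row 1 is now all distinguished symbols — the join is lossless.
Dependency preservation: the restricted closure of {P4} across the fragments never reaches {P3}, so P4 → P3 cannot be enforced without a join — not preserved.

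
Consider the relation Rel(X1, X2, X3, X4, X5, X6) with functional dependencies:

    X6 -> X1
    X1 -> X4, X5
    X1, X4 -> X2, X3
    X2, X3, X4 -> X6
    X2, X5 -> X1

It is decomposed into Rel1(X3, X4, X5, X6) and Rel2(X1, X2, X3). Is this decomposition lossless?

No

Common attributes: Rel1 ∩ Rel2 = {X3}.
No dependency enlarges {X3}, so (X3)⁺ = {X3}.
The closure contains neither all of Rel1 = {X3, X4, X5, X6} nor all of Rel2 = {X1, X2, X3}, so the common attributes are not a superkey of either fragment. The join is lossy.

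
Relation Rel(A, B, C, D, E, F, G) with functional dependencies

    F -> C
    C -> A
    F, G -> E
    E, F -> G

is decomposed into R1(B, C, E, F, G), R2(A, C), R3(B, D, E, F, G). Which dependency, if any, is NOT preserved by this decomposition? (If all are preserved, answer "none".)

F → C lies within R1.
C → A lies within R2.
F, G → E lies within R1.
E, F → G lies within R1.
Every dependency is enforceable on the fragments, so the decomposition is dependency-preserving.

none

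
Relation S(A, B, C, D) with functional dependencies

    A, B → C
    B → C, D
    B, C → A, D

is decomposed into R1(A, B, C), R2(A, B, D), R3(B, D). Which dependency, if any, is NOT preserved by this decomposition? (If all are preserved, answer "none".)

A, B → C lies within R1.
B → C, D: restricted closure across fragments reaches C, D.
B, C → A, D: restricted closure across fragments reaches A, D.
Every dependency is enforceable on the fragments, so the decomposition is dependency-preserving.

none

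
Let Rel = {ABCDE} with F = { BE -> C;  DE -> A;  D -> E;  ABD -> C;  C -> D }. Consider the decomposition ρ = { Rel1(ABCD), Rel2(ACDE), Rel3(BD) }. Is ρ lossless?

Chase test. Columns are ABCDE; row i has aⱼ where attribute j ∈ Reli, else bᵢⱼ.
Initial tableau (one row per fragment):
  row 1: a1 a2 a3 a4 b15
  row 2: a1 b22 a3 a4 a5
  row 3: b31 a2 b33 a4 b35
Rows 1 and 2 agree on D; apply D→E and equate their E entries.
Rows 1 and 3 agree on D; apply D→E and equate their E entries.
Rows 1 and 3 agree on BE; apply BE→C and equate their C entries.
Rows 1 and 3 agree on DE; apply DE→A and equate their A entries.
Row 1 is now all distinguished symbols — the join is lossless.

Yes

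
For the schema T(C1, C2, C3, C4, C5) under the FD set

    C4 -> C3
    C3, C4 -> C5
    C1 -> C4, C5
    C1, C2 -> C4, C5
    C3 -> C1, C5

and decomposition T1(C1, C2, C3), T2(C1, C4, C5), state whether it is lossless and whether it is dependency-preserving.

lossless and dependency-preserving

Lossless test: (C1)⁺ = {C1, C3, C4, C5}, which contains all of one fragment — lossless.
Dependency preservation: C4 → C3; C3, C4 → C5; C1, C2 → C4, C5; C3 → C1, C5 are not contained in any single fragment, but the restricted closure of each left-hand side across the fragments still reaches the right-hand side; the remaining FDs each lie inside some fragment. All dependencies are preserved.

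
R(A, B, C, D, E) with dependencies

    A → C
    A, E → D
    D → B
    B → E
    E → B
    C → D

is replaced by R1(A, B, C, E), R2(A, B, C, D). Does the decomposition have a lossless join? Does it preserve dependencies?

lossless and dependency-preserving

Lossless test: (A, B, C)⁺ = {A, B, C, D, E}, which contains all of one fragment — lossless.
Dependency preservation: A, E → D is not contained in any single fragment, but the restricted closure of its left-hand side across the fragments still reaches the right-hand side; the remaining FDs each lie inside some fragment. All dependencies are preserved.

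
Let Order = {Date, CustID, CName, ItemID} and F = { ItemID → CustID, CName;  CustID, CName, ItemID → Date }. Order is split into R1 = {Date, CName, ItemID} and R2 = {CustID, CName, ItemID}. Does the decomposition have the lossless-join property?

Common attributes: R1 ∩ R2 = {CName, ItemID}.
Closure of {CName, ItemID}: ItemID → CustID, CName applies, adding CustID; CustID, CName, ItemID → Date applies, adding Date. So (CName, ItemID)⁺ = {Date, CustID, CName, ItemID}.
This closure contains every attribute of R1, so R1 ∩ R2 → R1. The join is lossless.

Yes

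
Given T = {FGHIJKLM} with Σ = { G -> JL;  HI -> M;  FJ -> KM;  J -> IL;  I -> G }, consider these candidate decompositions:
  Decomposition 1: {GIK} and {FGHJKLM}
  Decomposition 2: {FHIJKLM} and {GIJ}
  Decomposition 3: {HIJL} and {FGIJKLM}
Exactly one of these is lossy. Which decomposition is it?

Decomposition 3

Decomposition 1: common = {GK}, closure = {GIJKL} → lossless.
Decomposition 2: common = {IJ}, closure = {GIJL} → lossless.
Decomposition 3: common = {IJL}, closure = {GIJL} → lossy.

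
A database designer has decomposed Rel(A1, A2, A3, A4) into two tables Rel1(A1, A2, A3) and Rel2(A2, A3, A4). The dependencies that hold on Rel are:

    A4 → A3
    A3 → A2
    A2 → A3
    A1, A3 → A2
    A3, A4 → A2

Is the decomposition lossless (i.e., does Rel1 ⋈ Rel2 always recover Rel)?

Common attributes: Rel1 ∩ Rel2 = {A2, A3}.
No dependency enlarges {A2, A3}, so (A2, A3)⁺ = {A2, A3}.
The closure contains neither all of Rel1 = {A1, A2, A3} nor all of Rel2 = {A2, A3, A4}, so the common attributes are not a superkey of either fragment. The join is lossy.

No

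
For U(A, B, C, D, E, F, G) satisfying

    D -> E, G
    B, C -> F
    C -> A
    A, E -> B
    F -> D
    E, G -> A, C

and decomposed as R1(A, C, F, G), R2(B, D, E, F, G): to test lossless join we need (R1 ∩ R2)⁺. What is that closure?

A, B, C, D, E, F, G

R1 ∩ R2 = {F, G}.
F → D applies, adding D
D → E, G applies, adding E
E, G → A, C applies, adding A, C
A, E → B applies, adding B
Closure: {A, B, C, D, E, F, G}.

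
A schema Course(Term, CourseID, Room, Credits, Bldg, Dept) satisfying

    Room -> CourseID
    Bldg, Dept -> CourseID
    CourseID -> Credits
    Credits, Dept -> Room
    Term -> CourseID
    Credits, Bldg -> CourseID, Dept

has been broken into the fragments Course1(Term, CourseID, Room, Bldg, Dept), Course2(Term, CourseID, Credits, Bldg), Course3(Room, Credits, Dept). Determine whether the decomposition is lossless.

Yes

Chase test. Columns are Term, CourseID, Room, Credits, Bldg, Dept; row i has aⱼ where attribute j ∈ Coursei, else bᵢⱼ.
Initial tableau (one row per fragment):
  row 1: a1 a2 a3 b14 a5 a6
  row 2: a1 a2 b23 a4 a5 b26
  row 3: b31 b32 a3 a4 b35 a6
Rows 1 and 3 agree on Room; apply Room→CourseID and equate their CourseID entries.
Rows 1 and 2 agree on CourseID; apply CourseID→Credits and equate their Credits entries.
Rows 1 and 2 agree on Credits, Bldg; apply Credits, Bldg→CourseID, Dept and equate their CourseID, Dept entries.
Rows 1 and 2 agree on Credits, Dept; apply Credits, Dept→Room and equate their Room entries.
Row 1 is now all distinguished symbols — the join is lossless.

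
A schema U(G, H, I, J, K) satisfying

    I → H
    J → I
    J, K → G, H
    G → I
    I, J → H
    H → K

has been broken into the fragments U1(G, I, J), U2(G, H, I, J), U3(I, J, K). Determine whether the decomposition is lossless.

Chase test. Columns are G, H, I, J, K; row i has aⱼ where attribute j ∈ Ui, else bᵢⱼ.
Initial tableau (one row per fragment):
  row 1: a1 b12 a3 a4 b15
  row 2: a1 a2 a3 a4 b25
  row 3: b31 b32 a3 a4 a5
Rows 1 and 2 agree on I; apply I→H and equate their H entries.
Rows 1 and 3 agree on I; apply I→H and equate their H entries.
Rows 1 and 2 agree on H; apply H→K and equate their K entries.
Rows 1 and 3 agree on H; apply H→K and equate their K entries.
Rows 1 and 3 agree on J, K; apply J, K→G, H and equate their G, H entries.
Row 1 is now all distinguished symbols — the join is lossless.

Yes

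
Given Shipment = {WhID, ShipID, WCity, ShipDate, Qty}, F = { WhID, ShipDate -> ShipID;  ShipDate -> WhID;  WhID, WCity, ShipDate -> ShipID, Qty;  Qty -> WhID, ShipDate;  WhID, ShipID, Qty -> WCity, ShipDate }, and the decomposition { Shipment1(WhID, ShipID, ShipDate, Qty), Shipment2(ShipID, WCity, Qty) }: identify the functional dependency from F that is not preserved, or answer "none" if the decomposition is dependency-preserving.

Check WhID, WCity, ShipDate → ShipID, Qty: no single fragment contains all of {WhID, ShipID, WCity, ShipDate, Qty}, and the restricted closure of {WhID, WCity, ShipDate} across the fragments never reaches {ShipID, Qty}.
WhID, ShipDate → ShipID is preserved.
ShipDate → WhID is preserved.
Qty → WhID, ShipDate is preserved.
WhID, ShipID, Qty → WCity, ShipDate is preserved.

WhID, WCity, ShipDate -> ShipID, Qty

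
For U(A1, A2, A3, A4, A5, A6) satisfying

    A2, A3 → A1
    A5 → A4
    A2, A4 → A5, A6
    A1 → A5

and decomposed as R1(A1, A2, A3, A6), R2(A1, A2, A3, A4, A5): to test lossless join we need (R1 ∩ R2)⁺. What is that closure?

A1, A2, A3, A4, A5, A6

R1 ∩ R2 = {A1, A2, A3}.
A1 → A5 applies, adding A5
A5 → A4 applies, adding A4
A2, A4 → A5, A6 applies, adding A6
Closure: {A1, A2, A3, A4, A5, A6}.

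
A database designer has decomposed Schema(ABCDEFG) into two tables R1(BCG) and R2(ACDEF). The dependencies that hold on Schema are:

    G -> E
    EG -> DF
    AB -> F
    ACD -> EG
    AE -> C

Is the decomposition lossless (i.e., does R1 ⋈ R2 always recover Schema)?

No

Common attributes: R1 ∩ R2 = {C}.
No dependency enlarges {C}, so (C)⁺ = {C}.
The closure contains neither all of R1 = {BCG} nor all of R2 = {ACDEF}, so the common attributes are not a superkey of either fragment. The join is lossy.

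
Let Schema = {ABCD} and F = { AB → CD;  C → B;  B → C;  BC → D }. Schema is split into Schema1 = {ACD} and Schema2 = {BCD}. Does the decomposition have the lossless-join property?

Common attributes: Schema1 ∩ Schema2 = {CD}.
Closure of {CD}: C → B applies, adding B. So (CD)⁺ = {BCD}.
This closure contains every attribute of Schema2, so Schema1 ∩ Schema2 → Schema2. The join is lossless.

Yes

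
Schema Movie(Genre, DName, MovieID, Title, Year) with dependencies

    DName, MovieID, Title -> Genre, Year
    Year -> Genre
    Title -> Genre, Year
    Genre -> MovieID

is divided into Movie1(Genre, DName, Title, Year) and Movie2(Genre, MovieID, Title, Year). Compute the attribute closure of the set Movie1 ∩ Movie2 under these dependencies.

Genre, MovieID, Title, Year

Movie1 ∩ Movie2 = {Genre, Title, Year}.
Genre → MovieID applies, adding MovieID
Closure: {Genre, MovieID, Title, Year}.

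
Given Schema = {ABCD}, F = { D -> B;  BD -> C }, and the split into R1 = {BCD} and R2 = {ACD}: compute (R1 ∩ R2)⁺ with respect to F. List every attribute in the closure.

R1 ∩ R2 = {CD}.
D → B applies, adding B
Closure: {BCD}.

BCD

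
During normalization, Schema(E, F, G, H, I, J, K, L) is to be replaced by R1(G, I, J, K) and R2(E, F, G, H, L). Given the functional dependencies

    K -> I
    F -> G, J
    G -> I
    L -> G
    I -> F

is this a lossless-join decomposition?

No

Common attributes: R1 ∩ R2 = {G}.
Closure of {G}: G → I applies, adding I; I → F applies, adding F; F → G, J applies, adding J. So (G)⁺ = {F, G, I, J}.
The closure contains neither all of R1 = {G, I, J, K} nor all of R2 = {E, F, G, H, L}, so the common attributes are not a superkey of either fragment. The join is lossy.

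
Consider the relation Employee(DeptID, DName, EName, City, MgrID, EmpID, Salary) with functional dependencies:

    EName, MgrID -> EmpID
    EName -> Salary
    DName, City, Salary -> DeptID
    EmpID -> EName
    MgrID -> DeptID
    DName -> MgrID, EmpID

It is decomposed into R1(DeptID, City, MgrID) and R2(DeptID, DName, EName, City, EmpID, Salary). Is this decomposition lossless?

Common attributes: R1 ∩ R2 = {DeptID, City}.
No dependency enlarges {DeptID, City}, so (DeptID, City)⁺ = {DeptID, City}.
The closure contains neither all of R1 = {DeptID, City, MgrID} nor all of R2 = {DeptID, DName, EName, City, EmpID, Salary}, so the common attributes are not a superkey of either fragment. The join is lossy.

No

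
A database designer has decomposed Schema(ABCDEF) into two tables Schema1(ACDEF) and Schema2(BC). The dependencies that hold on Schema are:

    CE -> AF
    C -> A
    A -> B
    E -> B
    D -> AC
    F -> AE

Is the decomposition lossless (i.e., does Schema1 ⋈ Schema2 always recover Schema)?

Yes

Common attributes: Schema1 ∩ Schema2 = {C}.
Closure of {C}: C → A applies, adding A; A → B applies, adding B. So (C)⁺ = {ABC}.
This closure contains every attribute of Schema2, so Schema1 ∩ Schema2 → Schema2. The join is lossless.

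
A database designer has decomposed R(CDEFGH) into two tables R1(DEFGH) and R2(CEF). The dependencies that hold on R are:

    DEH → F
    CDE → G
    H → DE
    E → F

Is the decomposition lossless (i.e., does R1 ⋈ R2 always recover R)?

No

Common attributes: R1 ∩ R2 = {EF}.
No dependency enlarges {EF}, so (EF)⁺ = {EF}.
The closure contains neither all of R1 = {DEFGH} nor all of R2 = {CEF}, so the common attributes are not a superkey of either fragment. The join is lossy.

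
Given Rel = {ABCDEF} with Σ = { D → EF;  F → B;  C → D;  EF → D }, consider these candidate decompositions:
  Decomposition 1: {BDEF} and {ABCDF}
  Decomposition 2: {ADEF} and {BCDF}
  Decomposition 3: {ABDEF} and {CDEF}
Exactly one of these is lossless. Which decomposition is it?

Decomposition 1: common = {BDF}, closure = {BDEF} → lossless.
Decomposition 2: common = {DF}, closure = {BDEF} → lossy.
Decomposition 3: common = {DEF}, closure = {BDEF} → lossy.

Decomposition 1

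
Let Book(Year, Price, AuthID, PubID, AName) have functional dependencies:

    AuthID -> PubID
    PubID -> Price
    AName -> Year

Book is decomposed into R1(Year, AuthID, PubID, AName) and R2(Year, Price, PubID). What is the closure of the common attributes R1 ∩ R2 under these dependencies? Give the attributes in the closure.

Year, Price, PubID

R1 ∩ R2 = {Year, PubID}.
PubID → Price applies, adding Price
Closure: {Year, Price, PubID}.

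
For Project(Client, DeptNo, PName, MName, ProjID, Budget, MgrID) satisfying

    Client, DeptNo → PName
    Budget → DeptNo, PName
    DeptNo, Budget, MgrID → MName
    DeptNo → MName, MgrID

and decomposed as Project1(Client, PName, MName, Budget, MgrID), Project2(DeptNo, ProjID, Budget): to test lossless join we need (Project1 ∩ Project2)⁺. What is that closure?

Project1 ∩ Project2 = {Budget}.
Budget → DeptNo, PName applies, adding DeptNo, PName
DeptNo → MName, MgrID applies, adding MName, MgrID
Closure: {DeptNo, PName, MName, Budget, MgrID}.

DeptNo, PName, MName, Budget, MgrID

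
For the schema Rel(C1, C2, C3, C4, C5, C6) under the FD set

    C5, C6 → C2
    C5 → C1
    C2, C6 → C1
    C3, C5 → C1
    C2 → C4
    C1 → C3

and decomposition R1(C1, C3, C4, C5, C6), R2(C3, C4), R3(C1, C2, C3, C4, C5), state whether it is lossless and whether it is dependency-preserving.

lossy and not dependency-preserving

Lossless test (chase): applying each FD to every pair of rows produces no changes in the tableau, so no row becomes fully distinguished — the join is lossy.
Dependency preservation: the restricted closure of {C5, C6} across the fragments never reaches {C2}, so C5, C6 → C2 cannot be enforced without a join — not preserved.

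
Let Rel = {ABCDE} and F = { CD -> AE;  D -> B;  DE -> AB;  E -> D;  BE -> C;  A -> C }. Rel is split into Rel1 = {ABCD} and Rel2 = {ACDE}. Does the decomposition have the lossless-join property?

Common attributes: Rel1 ∩ Rel2 = {ACD}.
Closure of {ACD}: CD → AE applies, adding E; D → B applies, adding B. So (ACD)⁺ = {ABCDE}.
This closure contains every attribute of Rel1, so Rel1 ∩ Rel2 → Rel1. The join is lossless.

Yes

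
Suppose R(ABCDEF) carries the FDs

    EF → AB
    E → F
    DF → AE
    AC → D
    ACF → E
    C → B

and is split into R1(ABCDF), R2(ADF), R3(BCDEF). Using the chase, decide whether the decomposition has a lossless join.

Chase test. Columns are ABCDEF; row i has aⱼ where attribute j ∈ Ri, else bᵢⱼ.
Initial tableau (one row per fragment):
  row 1: a1 a2 a3 a4 b15 a6
  row 2: a1 b22 b23 a4 b25 a6
  row 3: b31 a2 a3 a4 a5 a6
Rows 1 and 2 agree on DF; apply DF→AE and equate their AE entries.
Rows 1 and 3 agree on DF; apply DF→AE and equate their AE entries.
Rows 1 and 2 agree on EF; apply EF→AB and equate their AB entries.
Row 1 is now all distinguished symbols — the join is lossless.

Yes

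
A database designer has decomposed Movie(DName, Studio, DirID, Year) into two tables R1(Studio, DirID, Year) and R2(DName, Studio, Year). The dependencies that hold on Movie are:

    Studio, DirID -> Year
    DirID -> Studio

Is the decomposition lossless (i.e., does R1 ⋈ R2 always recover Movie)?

Common attributes: R1 ∩ R2 = {Studio, Year}.
No dependency enlarges {Studio, Year}, so (Studio, Year)⁺ = {Studio, Year}.
The closure contains neither all of R1 = {Studio, DirID, Year} nor all of R2 = {DName, Studio, Year}, so the common attributes are not a superkey of either fragment. The join is lossy.

No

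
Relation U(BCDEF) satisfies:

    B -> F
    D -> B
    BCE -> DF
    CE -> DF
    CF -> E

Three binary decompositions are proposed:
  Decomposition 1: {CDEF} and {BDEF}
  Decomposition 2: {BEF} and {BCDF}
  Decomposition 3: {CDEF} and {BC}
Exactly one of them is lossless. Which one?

Decomposition 1

Decomposition 1: common = {DEF}, closure = {BDEF} → lossless.
Decomposition 2: common = {BF}, closure = {BF} → lossy.
Decomposition 3: common = {C}, closure = {C} → lossy.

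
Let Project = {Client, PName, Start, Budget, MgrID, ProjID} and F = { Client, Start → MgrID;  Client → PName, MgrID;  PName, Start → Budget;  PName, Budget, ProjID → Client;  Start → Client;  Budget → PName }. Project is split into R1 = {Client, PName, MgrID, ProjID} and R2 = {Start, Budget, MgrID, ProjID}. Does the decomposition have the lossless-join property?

Common attributes: R1 ∩ R2 = {MgrID, ProjID}.
No dependency enlarges {MgrID, ProjID}, so (MgrID, ProjID)⁺ = {MgrID, ProjID}.
The closure contains neither all of R1 = {Client, PName, MgrID, ProjID} nor all of R2 = {Start, Budget, MgrID, ProjID}, so the common attributes are not a superkey of either fragment. The join is lossy.

No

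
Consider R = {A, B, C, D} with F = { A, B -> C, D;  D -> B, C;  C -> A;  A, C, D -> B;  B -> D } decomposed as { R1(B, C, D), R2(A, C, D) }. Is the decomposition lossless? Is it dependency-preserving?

Lossless test: (C, D)⁺ = {A, B, C, D}, which contains all of one fragment — lossless.
Dependency preservation: A, B → C, D; A, C, D → B are not contained in any single fragment, but the restricted closure of each left-hand side across the fragments still reaches the right-hand side; the remaining FDs each lie inside some fragment. All dependencies are preserved.

lossless and dependency-preserving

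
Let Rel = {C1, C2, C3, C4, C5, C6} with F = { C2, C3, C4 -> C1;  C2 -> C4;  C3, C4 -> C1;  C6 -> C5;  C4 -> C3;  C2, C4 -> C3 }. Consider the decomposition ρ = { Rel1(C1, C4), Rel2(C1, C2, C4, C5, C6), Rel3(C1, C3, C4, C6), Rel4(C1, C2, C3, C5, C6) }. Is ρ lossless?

Yes

Chase test. Columns are C1, C2, C3, C4, C5, C6; row i has aⱼ where attribute j ∈ Reli, else bᵢⱼ.
Initial tableau (one row per fragment):
  row 1: a1 b12 b13 a4 b15 b16
  row 2: a1 a2 b23 a4 a5 a6
  row 3: a1 b32 a3 a4 b35 a6
  row 4: a1 a2 a3 b44 a5 a6
Rows 2 and 4 agree on C2; apply C2→C4 and equate their C4 entries.
Rows 2 and 3 agree on C6; apply C6→C5 and equate their C5 entries.
Rows 1 and 2 agree on C4; apply C4→C3 and equate their C3 entries.
Rows 1 and 3 agree on C4; apply C4→C3 and equate their C3 entries.
Row 2 is now all distinguished symbols — the join is lossless.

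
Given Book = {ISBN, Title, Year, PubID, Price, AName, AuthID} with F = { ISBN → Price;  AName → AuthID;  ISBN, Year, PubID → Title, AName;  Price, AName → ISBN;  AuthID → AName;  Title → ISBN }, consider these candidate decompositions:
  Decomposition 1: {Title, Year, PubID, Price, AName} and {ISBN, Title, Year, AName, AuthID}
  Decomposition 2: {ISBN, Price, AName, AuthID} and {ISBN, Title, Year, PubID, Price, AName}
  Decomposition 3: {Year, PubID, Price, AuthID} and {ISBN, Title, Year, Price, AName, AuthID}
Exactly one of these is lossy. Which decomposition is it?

Decomposition 3

Decomposition 1: common = {Title, Year, AName}, closure = {ISBN, Title, Year, Price, AName, AuthID} → lossless.
Decomposition 2: common = {ISBN, Price, AName}, closure = {ISBN, Price, AName, AuthID} → lossless.
Decomposition 3: common = {Year, Price, AuthID}, closure = {ISBN, Year, Price, AName, AuthID} → lossy.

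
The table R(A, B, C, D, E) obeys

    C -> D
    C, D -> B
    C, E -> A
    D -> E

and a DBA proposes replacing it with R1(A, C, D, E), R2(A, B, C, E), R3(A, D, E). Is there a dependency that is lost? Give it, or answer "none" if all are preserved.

C → D lies within R1.
C, D → B: restricted closure across fragments reaches B.
C, E → A lies within R1.
D → E lies within R1.
Every dependency is enforceable on the fragments, so the decomposition is dependency-preserving.

none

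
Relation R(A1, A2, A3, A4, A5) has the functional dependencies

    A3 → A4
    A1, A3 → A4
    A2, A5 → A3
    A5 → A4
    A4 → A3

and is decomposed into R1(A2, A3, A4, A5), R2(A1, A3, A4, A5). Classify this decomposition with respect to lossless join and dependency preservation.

lossy but dependency-preserving

Lossless test: (A3, A4, A5)⁺ = {A3, A4, A5}, which is a superkey of neither fragment — lossy.
Dependency preservation: every FD's attributes lie within a single fragment, so each can be enforced locally — preserved.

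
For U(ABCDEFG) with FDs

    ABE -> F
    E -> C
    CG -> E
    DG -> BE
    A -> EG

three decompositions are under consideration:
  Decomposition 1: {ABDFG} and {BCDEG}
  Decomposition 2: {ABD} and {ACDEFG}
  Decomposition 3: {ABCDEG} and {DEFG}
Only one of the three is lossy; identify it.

Decomposition 1: common = {BDG}, closure = {BCDEG} → lossless.
Decomposition 2: common = {AD}, closure = {ABCDEFG} → lossless.
Decomposition 3: common = {DEG}, closure = {BCDEG} → lossy.

Decomposition 3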